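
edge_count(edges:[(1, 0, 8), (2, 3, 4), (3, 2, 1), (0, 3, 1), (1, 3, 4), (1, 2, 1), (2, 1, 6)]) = 7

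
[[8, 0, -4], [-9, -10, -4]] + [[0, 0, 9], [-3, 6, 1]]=[[8, 0, 5], [-12, -4, -3]]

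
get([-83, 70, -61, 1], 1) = 70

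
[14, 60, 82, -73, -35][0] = 14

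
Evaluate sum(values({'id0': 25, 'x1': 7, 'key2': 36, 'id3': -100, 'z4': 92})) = 60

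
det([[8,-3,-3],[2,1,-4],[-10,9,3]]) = (1)*(8)*det([[1, -4], [9, 3]]) + (-1)*(-3)*det([[2, -4], [-10, 3]]) + (1)*(-3)*det([[2, 1], [-10, 9]])
= 312 + -102 + -84
= 126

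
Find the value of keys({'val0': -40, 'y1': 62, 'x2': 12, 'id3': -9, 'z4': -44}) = ['val0', 'y1', 'x2', 'id3', 'z4']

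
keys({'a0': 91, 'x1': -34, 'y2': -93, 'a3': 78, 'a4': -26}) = ['a0', 'x1', 'y2', 'a3', 'a4']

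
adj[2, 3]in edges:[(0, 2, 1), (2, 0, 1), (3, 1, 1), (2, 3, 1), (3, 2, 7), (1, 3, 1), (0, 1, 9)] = 1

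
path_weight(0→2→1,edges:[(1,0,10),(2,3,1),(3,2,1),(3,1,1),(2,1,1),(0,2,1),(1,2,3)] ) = 2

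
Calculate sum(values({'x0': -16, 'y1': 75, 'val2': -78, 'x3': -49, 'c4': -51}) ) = -119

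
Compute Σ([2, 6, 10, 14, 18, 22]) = 2 + 6 + 10 + 14 + 18 + 22
= 72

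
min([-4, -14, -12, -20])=-20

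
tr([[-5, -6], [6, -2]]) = -7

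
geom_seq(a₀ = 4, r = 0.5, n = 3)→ a_0 = 4*0.5^0 = 4.0
a_1 = 4*0.5^1 = 2.0
a_2 = 4*0.5^2 = 1.0
= [4.0, 2.0, 1.0]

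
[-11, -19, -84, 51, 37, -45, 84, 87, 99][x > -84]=[-11, -19, 51, 37, -45, 84, 87, 99]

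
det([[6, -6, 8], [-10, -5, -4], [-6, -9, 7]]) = -510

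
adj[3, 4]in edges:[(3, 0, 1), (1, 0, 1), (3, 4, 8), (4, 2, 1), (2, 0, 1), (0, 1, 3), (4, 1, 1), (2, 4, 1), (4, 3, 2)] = 8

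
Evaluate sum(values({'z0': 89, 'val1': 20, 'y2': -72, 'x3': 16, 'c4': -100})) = 89 + 20 + (-72) + 16 + (-100)
= -47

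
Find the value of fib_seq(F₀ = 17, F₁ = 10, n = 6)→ [17, 10, 27, 37, 64, 101]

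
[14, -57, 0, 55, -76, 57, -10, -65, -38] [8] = -38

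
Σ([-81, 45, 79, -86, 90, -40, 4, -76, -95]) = (-81) + 45 + 79 + (-86) + 90 + (-40) + 4 + (-76) + (-95)
= -160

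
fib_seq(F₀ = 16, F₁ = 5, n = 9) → F_2 = F_1 + F_0 = 21
F_3 = F_2 + F_1 = 26
F_4 = F_3 + F_2 = 47
...
= [16, 5, 21, 26, 47, 73, 120, 193, 313]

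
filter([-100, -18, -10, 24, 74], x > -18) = keep x where x > -18: -100✗, -18✗, -10✓, 24✓, 74✓
= [-10, 24, 74]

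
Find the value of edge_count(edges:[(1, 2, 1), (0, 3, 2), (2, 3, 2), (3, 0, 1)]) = 4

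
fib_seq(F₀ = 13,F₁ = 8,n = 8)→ [13, 8, 21, 29, 50, 79, 129, 208]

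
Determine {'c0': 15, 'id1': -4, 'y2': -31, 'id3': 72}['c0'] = 15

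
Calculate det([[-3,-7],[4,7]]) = (-3)*(7) - (-7)*(4)
= 7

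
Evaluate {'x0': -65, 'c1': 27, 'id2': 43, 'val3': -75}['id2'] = 43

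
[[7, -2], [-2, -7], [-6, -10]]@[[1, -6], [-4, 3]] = C[0][0] = (7)*(1) + (-2)*(-4) = 15
C[0][1] = (7)*(-6) + (-2)*(3) = -48
C[1][0] = (-2)*(1) + (-7)*(-4) = 26
C[1][1] = (-2)*(-6) + (-7)*(3) = -9
C[2][0] = (-6)*(1) + (-10)*(-4) = 34
C[2][1] = (-6)*(-6) + (-10)*(3) = 6
= [[15, -48], [26, -9], [34, 6]]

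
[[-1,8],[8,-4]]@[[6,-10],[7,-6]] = C[0][0] = (-1)*(6) + (8)*(7) = 50
C[0][1] = (-1)*(-10) + (8)*(-6) = -38
C[1][0] = (8)*(6) + (-4)*(7) = 20
C[1][1] = (8)*(-10) + (-4)*(-6) = -56
= [[50, -38], [20, -56]]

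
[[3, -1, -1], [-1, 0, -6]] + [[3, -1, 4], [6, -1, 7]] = [[6, -2, 3], [5, -1, 1]]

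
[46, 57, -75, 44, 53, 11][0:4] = [46, 57, -75, 44]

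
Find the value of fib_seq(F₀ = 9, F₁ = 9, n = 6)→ F_2 = F_1 + F_0 = 18
F_3 = F_2 + F_1 = 27
F_4 = F_3 + F_2 = 45
...
= [9, 9, 18, 27, 45, 72]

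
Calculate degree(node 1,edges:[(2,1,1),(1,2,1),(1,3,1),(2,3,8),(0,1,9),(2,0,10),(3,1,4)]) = 5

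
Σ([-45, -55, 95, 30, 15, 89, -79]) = (-45) + (-55) + 95 + 30 + 15 + 89 + (-79)
= 50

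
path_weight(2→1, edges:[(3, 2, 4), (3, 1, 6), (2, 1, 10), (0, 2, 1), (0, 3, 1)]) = 10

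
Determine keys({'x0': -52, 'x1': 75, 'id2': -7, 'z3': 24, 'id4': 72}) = ['x0', 'x1', 'id2', 'z3', 'id4']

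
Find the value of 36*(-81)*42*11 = -1347192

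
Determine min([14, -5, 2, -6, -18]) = -18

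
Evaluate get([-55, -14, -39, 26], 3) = 26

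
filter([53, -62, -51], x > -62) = [53, -51]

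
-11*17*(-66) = 12342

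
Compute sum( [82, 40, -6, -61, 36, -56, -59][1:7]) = slice → [40, -6, -61, 36, -56, -59]
40 + (-6) + (-61) + 36 + (-56) + (-59)
= -106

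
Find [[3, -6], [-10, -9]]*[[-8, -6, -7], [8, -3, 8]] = C[0][0] = (3)*(-8) + (-6)*(8) = -72
C[0][1] = (3)*(-6) + (-6)*(-3) = 0
C[0][2] = (3)*(-7) + (-6)*(8) = -69
C[1][0] = (-10)*(-8) + (-9)*(8) = 8
C[1][1] = (-10)*(-6) + (-9)*(-3) = 87
C[1][2] = (-10)*(-7) + (-9)*(8) = -2
= [[-72, 0, -69], [8, 87, -2]]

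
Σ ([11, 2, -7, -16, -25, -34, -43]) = 11 + 2 + (-7) + (-16) + (-25) + (-34) + (-43)
= -112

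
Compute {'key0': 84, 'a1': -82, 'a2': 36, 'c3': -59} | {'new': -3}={'key0': 84, 'a1': -82, 'a2': 36, 'c3': -59, 'new': -3}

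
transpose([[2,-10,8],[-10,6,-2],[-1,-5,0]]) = [[2, -10, -1], [-10, 6, -5], [8, -2, 0]]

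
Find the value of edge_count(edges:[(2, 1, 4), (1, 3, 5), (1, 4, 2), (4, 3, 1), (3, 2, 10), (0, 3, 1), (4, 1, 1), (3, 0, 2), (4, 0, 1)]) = 9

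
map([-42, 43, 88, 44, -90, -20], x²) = [1764, 1849, 7744, 1936, 8100, 400]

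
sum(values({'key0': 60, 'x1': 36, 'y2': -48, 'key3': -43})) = 5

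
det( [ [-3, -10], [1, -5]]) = 25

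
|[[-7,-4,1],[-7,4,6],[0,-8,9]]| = (1)*(-7)*det([[4, 6], [-8, 9]]) + (-1)*(-4)*det([[-7, 6], [0, 9]]) + (1)*(1)*det([[-7, 4], [0, -8]])
= -588 + -252 + 56
= -784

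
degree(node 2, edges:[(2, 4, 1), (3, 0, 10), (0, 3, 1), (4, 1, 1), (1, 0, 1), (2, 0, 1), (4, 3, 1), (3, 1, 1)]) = 2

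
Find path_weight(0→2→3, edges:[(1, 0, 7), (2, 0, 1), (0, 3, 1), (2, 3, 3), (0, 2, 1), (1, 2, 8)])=4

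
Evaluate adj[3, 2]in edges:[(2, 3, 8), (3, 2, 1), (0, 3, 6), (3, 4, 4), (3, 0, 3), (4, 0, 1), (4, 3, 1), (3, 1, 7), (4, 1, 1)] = 1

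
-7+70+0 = 63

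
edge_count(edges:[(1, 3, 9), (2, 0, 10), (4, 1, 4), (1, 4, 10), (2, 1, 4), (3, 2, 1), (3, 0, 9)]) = 7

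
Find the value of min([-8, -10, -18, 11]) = -18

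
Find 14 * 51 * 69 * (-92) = -4532472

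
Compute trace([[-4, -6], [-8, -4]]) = diagonal: (-4) + (-4)
= -8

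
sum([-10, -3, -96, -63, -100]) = (-10) + (-3) + (-96) + (-63) + (-100)
= -272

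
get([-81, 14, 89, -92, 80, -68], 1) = 14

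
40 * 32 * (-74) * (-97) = 9187840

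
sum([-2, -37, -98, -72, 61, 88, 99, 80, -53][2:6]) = slice → [-98, -72, 61, 88]
(-98) + (-72) + 61 + 88
= -21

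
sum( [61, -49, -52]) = -40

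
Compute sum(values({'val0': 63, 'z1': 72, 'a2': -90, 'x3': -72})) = 63 + 72 + (-90) + (-72)
= -27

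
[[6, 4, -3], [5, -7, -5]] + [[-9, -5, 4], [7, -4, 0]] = [[-3, -1, 1], [12, -11, -5]]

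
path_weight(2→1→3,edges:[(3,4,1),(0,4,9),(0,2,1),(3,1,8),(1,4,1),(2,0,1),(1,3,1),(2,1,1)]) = 2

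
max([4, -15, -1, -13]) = 4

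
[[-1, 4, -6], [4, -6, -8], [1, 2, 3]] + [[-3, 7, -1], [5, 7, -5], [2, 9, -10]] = [[-4, 11, -7], [9, 1, -13], [3, 11, -7]]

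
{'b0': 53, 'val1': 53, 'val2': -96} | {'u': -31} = {'b0': 53, 'val1': 53, 'val2': -96, 'u': -31}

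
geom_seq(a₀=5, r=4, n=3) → [5, 20, 80]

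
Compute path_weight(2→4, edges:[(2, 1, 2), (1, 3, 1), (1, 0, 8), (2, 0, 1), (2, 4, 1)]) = 1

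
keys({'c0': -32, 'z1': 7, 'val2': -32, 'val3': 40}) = ['c0', 'z1', 'val2', 'val3']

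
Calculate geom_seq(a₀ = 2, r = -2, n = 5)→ a_0 = 2*(-2)^0 = 2
a_1 = 2*(-2)^1 = -4
a_2 = 2*(-2)^2 = 8
...
= [2, -4, 8, -16, 32]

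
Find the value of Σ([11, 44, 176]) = 11 + 44 + 176
= 231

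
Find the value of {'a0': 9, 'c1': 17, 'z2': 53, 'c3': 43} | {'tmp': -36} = {'a0': 9, 'c1': 17, 'z2': 53, 'c3': 43, 'tmp': -36}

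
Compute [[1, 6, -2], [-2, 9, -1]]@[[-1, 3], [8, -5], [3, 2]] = C[0][0] = (1)*(-1) + (6)*(8) + (-2)*(3) = 41
C[0][1] = (1)*(3) + (6)*(-5) + (-2)*(2) = -31
C[1][0] = (-2)*(-1) + (9)*(8) + (-1)*(3) = 71
C[1][1] = (-2)*(3) + (9)*(-5) + (-1)*(2) = -53
= [[41, -31], [71, -53]]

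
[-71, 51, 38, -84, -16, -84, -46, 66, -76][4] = -16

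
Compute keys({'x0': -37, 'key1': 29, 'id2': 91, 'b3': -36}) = ['x0', 'key1', 'id2', 'b3']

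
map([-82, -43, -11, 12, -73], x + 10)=[-72, -33, -1, 22, -63]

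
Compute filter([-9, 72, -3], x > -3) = keep x where x > -3: -9✗, 72✓, -3✗
= [72]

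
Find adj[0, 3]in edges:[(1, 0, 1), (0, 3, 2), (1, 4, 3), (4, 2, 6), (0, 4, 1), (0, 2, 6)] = 2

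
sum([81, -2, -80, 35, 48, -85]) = 81 + (-2) + (-80) + 35 + 48 + (-85)
= -3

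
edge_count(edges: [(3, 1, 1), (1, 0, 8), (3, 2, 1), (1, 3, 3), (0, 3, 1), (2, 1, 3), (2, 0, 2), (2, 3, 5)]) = 8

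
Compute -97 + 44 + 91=38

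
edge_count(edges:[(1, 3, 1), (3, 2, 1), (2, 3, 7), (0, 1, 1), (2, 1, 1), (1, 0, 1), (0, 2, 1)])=7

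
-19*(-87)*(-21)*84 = -2915892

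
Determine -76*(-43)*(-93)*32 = -9725568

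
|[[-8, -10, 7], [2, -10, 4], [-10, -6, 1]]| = -476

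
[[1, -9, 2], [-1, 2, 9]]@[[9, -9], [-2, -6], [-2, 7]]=C[0][0] = (1)*(9) + (-9)*(-2) + (2)*(-2) = 23
C[0][1] = (1)*(-9) + (-9)*(-6) + (2)*(7) = 59
C[1][0] = (-1)*(9) + (2)*(-2) + (9)*(-2) = -31
C[1][1] = (-1)*(-9) + (2)*(-6) + (9)*(7) = 60
= [[23, 59], [-31, 60]]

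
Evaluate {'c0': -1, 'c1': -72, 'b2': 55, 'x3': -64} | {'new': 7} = {'c0': -1, 'c1': -72, 'b2': 55, 'x3': -64, 'new': 7}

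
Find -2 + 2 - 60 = -60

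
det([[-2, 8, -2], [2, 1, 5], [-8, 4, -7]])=-186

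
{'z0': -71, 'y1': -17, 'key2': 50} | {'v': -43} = {'z0': -71, 'y1': -17, 'key2': 50, 'v': -43}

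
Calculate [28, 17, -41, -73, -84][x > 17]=keep x where x > 17: 28✓, 17✗, -41✗, -73✗, -84✗
= [28]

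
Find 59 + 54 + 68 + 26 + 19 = 226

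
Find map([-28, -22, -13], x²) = (-28)²=784, (-22)²=484, (-13)²=169
= [784, 484, 169]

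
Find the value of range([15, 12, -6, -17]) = 32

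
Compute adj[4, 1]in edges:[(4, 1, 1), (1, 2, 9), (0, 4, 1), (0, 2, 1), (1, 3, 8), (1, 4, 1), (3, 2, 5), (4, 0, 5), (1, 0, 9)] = 1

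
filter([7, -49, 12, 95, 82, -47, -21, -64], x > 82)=keep x where x > 82: 7✗, -49✗, 12✗, 95✓, 82✗, -47✗, -21✗, -64✗
= [95]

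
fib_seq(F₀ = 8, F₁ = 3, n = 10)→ F_2 = F_1 + F_0 = 11
F_3 = F_2 + F_1 = 14
F_4 = F_3 + F_2 = 25
...
= [8, 3, 11, 14, 25, 39, 64, 103, 167, 270]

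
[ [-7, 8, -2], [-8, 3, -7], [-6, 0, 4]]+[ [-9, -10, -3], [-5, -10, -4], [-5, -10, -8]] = [[-16, -2, -5], [-13, -7, -11], [-11, -10, -4]]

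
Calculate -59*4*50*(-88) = 1038400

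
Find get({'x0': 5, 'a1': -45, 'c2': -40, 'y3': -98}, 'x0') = 5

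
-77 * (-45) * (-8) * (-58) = 1607760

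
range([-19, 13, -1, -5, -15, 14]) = 33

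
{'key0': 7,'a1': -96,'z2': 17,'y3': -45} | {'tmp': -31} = {'key0': 7, 'a1': -96, 'z2': 17, 'y3': -45, 'tmp': -31}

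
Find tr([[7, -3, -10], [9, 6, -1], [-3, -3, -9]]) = diagonal: 7 + 6 + (-9)
= 4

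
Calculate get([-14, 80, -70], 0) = -14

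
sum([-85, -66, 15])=-136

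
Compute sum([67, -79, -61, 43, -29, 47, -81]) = 67 + (-79) + (-61) + 43 + (-29) + 47 + (-81)
= -93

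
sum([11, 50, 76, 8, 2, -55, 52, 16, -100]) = 11 + 50 + 76 + 8 + 2 + (-55) + 52 + 16 + (-100)
= 60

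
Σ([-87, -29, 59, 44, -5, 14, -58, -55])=-117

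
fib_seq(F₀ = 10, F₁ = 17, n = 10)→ F_2 = F_1 + F_0 = 27
F_3 = F_2 + F_1 = 44
F_4 = F_3 + F_2 = 71
...
= [10, 17, 27, 44, 71, 115, 186, 301, 487, 788]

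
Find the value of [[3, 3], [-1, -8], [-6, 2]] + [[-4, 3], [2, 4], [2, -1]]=[[-1, 6], [1, -4], [-4, 1]]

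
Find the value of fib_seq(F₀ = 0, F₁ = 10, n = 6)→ F_2 = F_1 + F_0 = 10
F_3 = F_2 + F_1 = 20
F_4 = F_3 + F_2 = 30
...
= [0, 10, 10, 20, 30, 50]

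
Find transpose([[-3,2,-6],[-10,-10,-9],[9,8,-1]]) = [[-3, -10, 9], [2, -10, 8], [-6, -9, -1]]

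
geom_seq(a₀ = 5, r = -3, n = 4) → a_0 = 5*(-3)^0 = 5
a_1 = 5*(-3)^1 = -15
a_2 = 5*(-3)^2 = 45
...
= [5, -15, 45, -135]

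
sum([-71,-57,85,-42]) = -85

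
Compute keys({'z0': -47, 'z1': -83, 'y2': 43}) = ['z0', 'z1', 'y2']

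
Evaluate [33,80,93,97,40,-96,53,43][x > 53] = keep x where x > 53: 33✗, 80✓, 93✓, 97✓, 40✗, -96✗, 53✗, 43✗
= [80, 93, 97]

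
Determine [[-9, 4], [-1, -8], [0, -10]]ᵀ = [[-9, -1, 0], [4, -8, -10]]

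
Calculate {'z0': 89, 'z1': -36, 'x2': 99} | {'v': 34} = {'z0': 89, 'z1': -36, 'x2': 99, 'v': 34}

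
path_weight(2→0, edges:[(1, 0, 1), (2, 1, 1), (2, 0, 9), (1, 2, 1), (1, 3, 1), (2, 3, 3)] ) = w(2→0)=9
= 9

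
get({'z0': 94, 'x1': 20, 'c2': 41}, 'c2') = 41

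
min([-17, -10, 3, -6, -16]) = -17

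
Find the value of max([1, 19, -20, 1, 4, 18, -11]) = 19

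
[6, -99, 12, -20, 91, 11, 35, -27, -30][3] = -20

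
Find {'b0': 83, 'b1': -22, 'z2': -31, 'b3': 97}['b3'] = 97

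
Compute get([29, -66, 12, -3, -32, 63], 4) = -32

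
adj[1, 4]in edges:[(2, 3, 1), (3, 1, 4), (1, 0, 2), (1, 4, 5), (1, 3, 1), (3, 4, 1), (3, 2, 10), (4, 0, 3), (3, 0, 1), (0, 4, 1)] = 5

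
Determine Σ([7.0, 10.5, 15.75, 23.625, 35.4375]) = 7.0 + 10.5 + 15.75 + 23.625 + 35.4375
= 92.3125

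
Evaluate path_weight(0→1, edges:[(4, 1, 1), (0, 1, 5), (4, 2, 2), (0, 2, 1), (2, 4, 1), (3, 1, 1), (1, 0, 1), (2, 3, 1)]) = 5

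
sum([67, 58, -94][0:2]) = slice → [67, 58]
67 + 58
= 125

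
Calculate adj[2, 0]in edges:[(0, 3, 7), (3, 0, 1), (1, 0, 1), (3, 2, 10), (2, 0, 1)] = 1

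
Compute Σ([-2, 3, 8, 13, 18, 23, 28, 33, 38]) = (-2) + 3 + 8 + 13 + 18 + 23 + 28 + 33 + 38
= 162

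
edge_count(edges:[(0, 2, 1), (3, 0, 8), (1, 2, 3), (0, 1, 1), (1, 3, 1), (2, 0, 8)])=6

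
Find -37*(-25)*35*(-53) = -1715875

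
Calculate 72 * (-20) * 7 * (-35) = 352800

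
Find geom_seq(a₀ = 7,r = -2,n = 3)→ a_0 = 7*(-2)^0 = 7
a_1 = 7*(-2)^1 = -14
a_2 = 7*(-2)^2 = 28
= [7, -14, 28]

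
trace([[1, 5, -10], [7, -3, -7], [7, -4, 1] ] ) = diagonal: 1 + (-3) + 1
= -1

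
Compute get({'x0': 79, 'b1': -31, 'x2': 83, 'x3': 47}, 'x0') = 79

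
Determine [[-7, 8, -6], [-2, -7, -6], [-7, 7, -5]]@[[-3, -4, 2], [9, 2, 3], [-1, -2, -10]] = [[99, 56, 70], [-51, 6, 35], [89, 52, 57]]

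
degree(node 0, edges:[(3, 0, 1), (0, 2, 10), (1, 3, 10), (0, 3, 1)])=3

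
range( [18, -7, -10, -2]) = 28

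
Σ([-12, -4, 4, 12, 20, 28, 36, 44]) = 128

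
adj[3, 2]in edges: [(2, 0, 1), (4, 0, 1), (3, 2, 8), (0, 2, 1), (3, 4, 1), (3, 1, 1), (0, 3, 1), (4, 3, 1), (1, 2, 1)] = 8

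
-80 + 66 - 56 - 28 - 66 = -164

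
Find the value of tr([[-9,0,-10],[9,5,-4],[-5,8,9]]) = 5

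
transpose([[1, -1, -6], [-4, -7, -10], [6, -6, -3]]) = [[1, -4, 6], [-1, -7, -6], [-6, -10, -3]]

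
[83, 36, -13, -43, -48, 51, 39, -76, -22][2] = -13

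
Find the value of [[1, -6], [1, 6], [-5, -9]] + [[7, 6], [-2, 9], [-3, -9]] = [[8, 0], [-1, 15], [-8, -18]]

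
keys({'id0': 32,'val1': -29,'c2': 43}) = ['id0', 'val1', 'c2']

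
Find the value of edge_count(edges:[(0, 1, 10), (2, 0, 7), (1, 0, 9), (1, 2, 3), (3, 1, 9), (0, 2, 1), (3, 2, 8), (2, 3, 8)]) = 8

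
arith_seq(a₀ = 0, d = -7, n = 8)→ a_0 = 0 + 0*-7 = 0
a_1 = 0 + 1*-7 = -7
a_2 = 0 + 2*-7 = -14
...
= [0, -7, -14, -21, -28, -35, -42, -49]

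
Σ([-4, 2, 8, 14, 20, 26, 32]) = 98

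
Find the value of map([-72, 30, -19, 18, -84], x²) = [5184, 900, 361, 324, 7056]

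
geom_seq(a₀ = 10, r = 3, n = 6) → a_0 = 10*3^0 = 10
a_1 = 10*3^1 = 30
a_2 = 10*3^2 = 90
...
= [10, 30, 90, 270, 810, 2430]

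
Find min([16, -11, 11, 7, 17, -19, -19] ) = -19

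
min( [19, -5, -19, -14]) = -19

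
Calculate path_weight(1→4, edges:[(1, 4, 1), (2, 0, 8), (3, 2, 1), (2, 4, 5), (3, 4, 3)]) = 1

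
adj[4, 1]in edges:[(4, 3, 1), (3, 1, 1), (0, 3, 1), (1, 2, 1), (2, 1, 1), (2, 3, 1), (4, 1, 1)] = 1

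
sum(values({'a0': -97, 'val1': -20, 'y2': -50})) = -167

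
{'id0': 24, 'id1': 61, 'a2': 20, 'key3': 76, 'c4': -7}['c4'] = -7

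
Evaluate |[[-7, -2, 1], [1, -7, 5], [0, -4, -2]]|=(1)*(-7)*det([[-7, 5], [-4, -2]]) + (-1)*(-2)*det([[1, 5], [0, -2]]) + (1)*(1)*det([[1, -7], [0, -4]])
= -238 + -4 + -4
= -246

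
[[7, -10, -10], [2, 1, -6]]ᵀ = [[7, 2], [-10, 1], [-10, -6]]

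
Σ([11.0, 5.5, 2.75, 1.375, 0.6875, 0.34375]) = 11.0 + 5.5 + 2.75 + 1.375 + 0.6875 + 0.34375
= 21.65625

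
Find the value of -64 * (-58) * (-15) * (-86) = 4788480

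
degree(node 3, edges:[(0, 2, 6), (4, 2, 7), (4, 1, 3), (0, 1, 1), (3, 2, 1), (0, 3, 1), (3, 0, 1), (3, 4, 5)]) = incident: (3,2), (0,3), (3,0), (3,4)
= 4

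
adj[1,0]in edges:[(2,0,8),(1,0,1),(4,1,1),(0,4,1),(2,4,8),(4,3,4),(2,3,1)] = 1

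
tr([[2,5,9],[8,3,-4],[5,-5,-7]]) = -2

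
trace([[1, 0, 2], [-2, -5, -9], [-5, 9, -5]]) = diagonal: 1 + (-5) + (-5)
= -9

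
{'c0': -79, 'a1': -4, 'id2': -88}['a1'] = -4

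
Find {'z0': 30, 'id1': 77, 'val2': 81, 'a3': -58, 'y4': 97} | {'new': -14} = {'z0': 30, 'id1': 77, 'val2': 81, 'a3': -58, 'y4': 97, 'new': -14}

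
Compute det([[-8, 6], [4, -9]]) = 48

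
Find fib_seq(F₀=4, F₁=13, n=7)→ [4, 13, 17, 30, 47, 77, 124]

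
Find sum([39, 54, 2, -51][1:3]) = 56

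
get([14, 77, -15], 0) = 14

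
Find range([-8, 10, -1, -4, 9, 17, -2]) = 25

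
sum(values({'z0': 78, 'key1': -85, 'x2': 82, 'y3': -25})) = 78 + (-85) + 82 + (-25)
= 50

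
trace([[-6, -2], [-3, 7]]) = diagonal: (-6) + 7
= 1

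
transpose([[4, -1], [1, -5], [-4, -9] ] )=[[4, 1, -4], [-1, -5, -9]]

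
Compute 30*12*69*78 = 1937520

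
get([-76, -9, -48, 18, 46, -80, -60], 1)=-9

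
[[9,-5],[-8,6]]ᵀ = [[9, -8], [-5, 6]]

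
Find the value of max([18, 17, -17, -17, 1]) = 18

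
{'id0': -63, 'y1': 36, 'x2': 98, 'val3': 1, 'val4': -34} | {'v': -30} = {'id0': -63, 'y1': 36, 'x2': 98, 'val3': 1, 'val4': -34, 'v': -30}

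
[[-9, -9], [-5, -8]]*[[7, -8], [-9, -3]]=C[0][0] = (-9)*(7) + (-9)*(-9) = 18
C[0][1] = (-9)*(-8) + (-9)*(-3) = 99
C[1][0] = (-5)*(7) + (-8)*(-9) = 37
C[1][1] = (-5)*(-8) + (-8)*(-3) = 64
= [[18, 99], [37, 64]]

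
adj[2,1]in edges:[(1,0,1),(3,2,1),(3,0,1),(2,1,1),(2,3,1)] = 1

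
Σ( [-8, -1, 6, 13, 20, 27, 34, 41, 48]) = (-8) + (-1) + 6 + 13 + 20 + 27 + 34 + 41 + 48
= 180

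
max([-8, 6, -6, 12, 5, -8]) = 12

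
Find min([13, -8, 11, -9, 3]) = -9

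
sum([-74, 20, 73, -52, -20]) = (-74) + 20 + 73 + (-52) + (-20)
= -53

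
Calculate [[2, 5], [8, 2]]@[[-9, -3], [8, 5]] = [[22, 19], [-56, -14]]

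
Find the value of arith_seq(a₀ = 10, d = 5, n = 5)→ a_0 = 10 + 0*5 = 10
a_1 = 10 + 1*5 = 15
a_2 = 10 + 2*5 = 20
...
= [10, 15, 20, 25, 30]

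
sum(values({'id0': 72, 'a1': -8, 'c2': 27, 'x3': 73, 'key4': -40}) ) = 124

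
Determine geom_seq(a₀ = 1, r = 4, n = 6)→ [1, 4, 16, 64, 256, 1024]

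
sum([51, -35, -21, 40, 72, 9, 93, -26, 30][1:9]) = 162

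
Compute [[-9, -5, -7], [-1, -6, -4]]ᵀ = [[-9, -1], [-5, -6], [-7, -4]]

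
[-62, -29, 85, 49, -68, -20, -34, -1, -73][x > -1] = keep x where x > -1: -62✗, -29✗, 85✓, 49✓, -68✗, -20✗, -34✗, -1✗, -73✗
= [85, 49]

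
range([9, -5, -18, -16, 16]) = 34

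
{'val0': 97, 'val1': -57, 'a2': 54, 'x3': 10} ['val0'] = 97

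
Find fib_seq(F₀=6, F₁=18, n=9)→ [6, 18, 24, 42, 66, 108, 174, 282, 456]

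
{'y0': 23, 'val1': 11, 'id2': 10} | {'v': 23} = {'y0': 23, 'val1': 11, 'id2': 10, 'v': 23}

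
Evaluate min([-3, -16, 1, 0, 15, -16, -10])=-16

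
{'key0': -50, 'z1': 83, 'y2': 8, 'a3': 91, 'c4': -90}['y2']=8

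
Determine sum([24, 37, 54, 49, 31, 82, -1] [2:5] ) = 134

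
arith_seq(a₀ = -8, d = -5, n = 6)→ a_0 = -8 + 0*-5 = -8
a_1 = -8 + 1*-5 = -13
a_2 = -8 + 2*-5 = -18
...
= [-8, -13, -18, -23, -28, -33]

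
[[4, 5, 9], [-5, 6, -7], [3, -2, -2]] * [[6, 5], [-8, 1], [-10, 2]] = C[0][0] = (4)*(6) + (5)*(-8) + (9)*(-10) = -106
C[0][1] = (4)*(5) + (5)*(1) + (9)*(2) = 43
C[1][0] = (-5)*(6) + (6)*(-8) + (-7)*(-10) = -8
C[1][1] = (-5)*(5) + (6)*(1) + (-7)*(2) = -33
C[2][0] = (3)*(6) + (-2)*(-8) + (-2)*(-10) = 54
C[2][1] = (3)*(5) + (-2)*(1) + (-2)*(2) = 9
= [[-106, 43], [-8, -33], [54, 9]]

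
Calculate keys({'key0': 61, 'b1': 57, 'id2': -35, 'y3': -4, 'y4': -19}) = ['key0', 'b1', 'id2', 'y3', 'y4']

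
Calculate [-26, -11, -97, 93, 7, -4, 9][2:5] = [-97, 93, 7]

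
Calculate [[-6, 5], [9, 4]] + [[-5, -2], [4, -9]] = [[-11, 3], [13, -5]]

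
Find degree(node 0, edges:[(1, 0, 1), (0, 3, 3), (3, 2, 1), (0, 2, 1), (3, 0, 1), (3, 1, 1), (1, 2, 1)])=incident: (1,0), (0,3), (0,2), (3,0)
= 4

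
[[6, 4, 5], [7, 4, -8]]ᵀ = [[6, 7], [4, 4], [5, -8]]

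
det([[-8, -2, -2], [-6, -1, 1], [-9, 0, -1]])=40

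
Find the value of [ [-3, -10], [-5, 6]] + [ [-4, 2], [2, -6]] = [[-7, -8], [-3, 0]]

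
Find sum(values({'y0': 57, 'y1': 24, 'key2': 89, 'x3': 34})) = 204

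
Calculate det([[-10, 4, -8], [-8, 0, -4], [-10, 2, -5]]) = (1)*(-10)*det([[0, -4], [2, -5]]) + (-1)*(4)*det([[-8, -4], [-10, -5]]) + (1)*(-8)*det([[-8, 0], [-10, 2]])
= -80 + 0 + 128
= 48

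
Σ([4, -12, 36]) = 28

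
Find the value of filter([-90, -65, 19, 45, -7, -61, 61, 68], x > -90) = [-65, 19, 45, -7, -61, 61, 68]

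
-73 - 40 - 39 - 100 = -252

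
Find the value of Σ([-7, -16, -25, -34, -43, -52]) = -177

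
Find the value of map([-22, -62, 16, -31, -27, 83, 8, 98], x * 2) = [-44, -124, 32, -62, -54, 166, 16, 196]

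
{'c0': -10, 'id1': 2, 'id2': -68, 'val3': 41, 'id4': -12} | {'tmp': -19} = {'c0': -10, 'id1': 2, 'id2': -68, 'val3': 41, 'id4': -12, 'tmp': -19}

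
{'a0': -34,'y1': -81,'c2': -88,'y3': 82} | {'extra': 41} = {'a0': -34, 'y1': -81, 'c2': -88, 'y3': 82, 'extra': 41}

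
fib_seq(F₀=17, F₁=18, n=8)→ F_2 = F_1 + F_0 = 35
F_3 = F_2 + F_1 = 53
F_4 = F_3 + F_2 = 88
...
= [17, 18, 35, 53, 88, 141, 229, 370]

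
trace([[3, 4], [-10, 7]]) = diagonal: 3 + 7
= 10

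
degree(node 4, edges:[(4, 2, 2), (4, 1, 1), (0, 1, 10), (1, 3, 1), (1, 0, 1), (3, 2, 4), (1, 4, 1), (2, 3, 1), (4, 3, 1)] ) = 4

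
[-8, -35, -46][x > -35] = keep x where x > -35: -8✓, -35✗, -46✗
= [-8]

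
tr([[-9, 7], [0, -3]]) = -12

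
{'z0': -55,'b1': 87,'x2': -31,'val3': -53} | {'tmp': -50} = {'z0': -55, 'b1': 87, 'x2': -31, 'val3': -53, 'tmp': -50}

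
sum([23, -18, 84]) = 23 + (-18) + 84
= 89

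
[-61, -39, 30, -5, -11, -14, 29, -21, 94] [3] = -5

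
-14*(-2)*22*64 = 39424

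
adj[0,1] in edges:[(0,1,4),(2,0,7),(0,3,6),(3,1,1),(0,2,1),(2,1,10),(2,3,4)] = 4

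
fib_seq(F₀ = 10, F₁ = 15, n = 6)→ F_2 = F_1 + F_0 = 25
F_3 = F_2 + F_1 = 40
F_4 = F_3 + F_2 = 65
...
= [10, 15, 25, 40, 65, 105]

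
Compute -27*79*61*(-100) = 13011300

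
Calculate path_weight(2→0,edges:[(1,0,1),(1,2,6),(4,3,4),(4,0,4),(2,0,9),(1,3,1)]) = w(2→0)=9
= 9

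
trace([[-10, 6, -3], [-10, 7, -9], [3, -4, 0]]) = -3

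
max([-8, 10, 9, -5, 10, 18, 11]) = 18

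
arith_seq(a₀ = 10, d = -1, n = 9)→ a_0 = 10 + 0*-1 = 10
a_1 = 10 + 1*-1 = 9
a_2 = 10 + 2*-1 = 8
...
= [10, 9, 8, 7, 6, 5, 4, 3, 2]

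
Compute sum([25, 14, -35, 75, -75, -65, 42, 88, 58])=127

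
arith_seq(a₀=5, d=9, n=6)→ a_0 = 5 + 0*9 = 5
a_1 = 5 + 1*9 = 14
a_2 = 5 + 2*9 = 23
...
= [5, 14, 23, 32, 41, 50]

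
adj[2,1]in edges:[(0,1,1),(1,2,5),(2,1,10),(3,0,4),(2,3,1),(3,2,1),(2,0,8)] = 10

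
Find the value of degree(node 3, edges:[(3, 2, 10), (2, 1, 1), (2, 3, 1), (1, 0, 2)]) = incident: (3,2), (2,3)
= 2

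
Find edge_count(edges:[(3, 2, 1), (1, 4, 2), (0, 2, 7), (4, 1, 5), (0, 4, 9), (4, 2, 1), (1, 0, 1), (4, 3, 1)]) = 8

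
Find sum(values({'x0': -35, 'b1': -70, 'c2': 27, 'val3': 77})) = -1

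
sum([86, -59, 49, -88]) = 86 + (-59) + 49 + (-88)
= -12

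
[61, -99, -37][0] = 61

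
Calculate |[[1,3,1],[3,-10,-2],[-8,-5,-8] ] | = 95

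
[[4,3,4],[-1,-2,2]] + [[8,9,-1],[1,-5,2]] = [[12, 12, 3], [0, -7, 4]]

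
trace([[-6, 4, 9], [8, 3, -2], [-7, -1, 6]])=diagonal: (-6) + 3 + 6
= 3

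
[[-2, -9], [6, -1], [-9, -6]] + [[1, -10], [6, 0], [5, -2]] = [[-1, -19], [12, -1], [-4, -8]]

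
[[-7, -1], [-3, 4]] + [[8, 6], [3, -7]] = [[1, 5], [0, -3]]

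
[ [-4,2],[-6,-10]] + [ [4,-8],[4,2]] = [[0, -6], [-2, -8]]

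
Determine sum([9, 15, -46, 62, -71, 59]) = 28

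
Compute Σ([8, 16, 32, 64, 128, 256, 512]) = 8 + 16 + 32 + 64 + 128 + 256 + 512
= 1016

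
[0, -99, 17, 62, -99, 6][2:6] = [17, 62, -99, 6]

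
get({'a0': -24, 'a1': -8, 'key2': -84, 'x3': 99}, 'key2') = -84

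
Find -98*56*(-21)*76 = 8758848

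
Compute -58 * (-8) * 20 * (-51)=-473280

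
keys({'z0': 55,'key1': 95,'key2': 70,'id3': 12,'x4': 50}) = ['z0', 'key1', 'key2', 'id3', 'x4']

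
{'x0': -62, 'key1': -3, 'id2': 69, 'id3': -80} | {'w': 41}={'x0': -62, 'key1': -3, 'id2': 69, 'id3': -80, 'w': 41}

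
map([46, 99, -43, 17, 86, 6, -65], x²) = (46)²=2116, (99)²=9801, (-43)²=1849, (17)²=289, (86)²=7396, (6)²=36, (-65)²=4225
= [2116, 9801, 1849, 289, 7396, 36, 4225]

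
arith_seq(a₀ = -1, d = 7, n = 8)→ a_0 = -1 + 0*7 = -1
a_1 = -1 + 1*7 = 6
a_2 = -1 + 2*7 = 13
...
= [-1, 6, 13, 20, 27, 34, 41, 48]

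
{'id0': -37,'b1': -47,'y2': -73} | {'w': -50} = {'id0': -37, 'b1': -47, 'y2': -73, 'w': -50}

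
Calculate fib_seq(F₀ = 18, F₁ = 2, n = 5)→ [18, 2, 20, 22, 42]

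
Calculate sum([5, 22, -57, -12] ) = -42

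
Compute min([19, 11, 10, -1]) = -1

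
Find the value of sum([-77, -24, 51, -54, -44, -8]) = (-77) + (-24) + 51 + (-54) + (-44) + (-8)
= -156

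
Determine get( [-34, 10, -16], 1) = 10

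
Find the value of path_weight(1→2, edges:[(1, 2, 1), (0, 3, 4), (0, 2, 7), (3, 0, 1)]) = 1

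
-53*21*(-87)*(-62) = -6003522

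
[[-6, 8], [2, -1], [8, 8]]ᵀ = [[-6, 2, 8], [8, -1, 8]]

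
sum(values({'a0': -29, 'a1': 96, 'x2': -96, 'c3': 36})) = (-29) + 96 + (-96) + 36
= 7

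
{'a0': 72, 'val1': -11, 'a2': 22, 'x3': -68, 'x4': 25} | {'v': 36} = {'a0': 72, 'val1': -11, 'a2': 22, 'x3': -68, 'x4': 25, 'v': 36}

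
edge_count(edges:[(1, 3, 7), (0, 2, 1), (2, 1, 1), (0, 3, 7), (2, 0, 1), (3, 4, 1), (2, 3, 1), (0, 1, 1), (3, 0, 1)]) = 9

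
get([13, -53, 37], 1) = -53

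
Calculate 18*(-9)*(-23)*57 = 212382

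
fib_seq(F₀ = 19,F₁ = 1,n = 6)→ F_2 = F_1 + F_0 = 20
F_3 = F_2 + F_1 = 21
F_4 = F_3 + F_2 = 41
...
= [19, 1, 20, 21, 41, 62]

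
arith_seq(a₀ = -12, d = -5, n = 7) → a_0 = -12 + 0*-5 = -12
a_1 = -12 + 1*-5 = -17
a_2 = -12 + 2*-5 = -22
...
= [-12, -17, -22, -27, -32, -37, -42]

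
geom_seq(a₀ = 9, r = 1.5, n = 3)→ a_0 = 9*1.5^0 = 9.0
a_1 = 9*1.5^1 = 13.5
a_2 = 9*1.5^2 = 20.25
= [9.0, 13.5, 20.25]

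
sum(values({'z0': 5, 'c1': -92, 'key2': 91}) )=4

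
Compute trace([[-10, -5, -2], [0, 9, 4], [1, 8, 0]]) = -1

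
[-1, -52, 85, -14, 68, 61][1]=-52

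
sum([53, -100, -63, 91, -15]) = 53 + (-100) + (-63) + 91 + (-15)
= -34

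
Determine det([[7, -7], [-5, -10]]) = (7)*(-10) - (-7)*(-5)
= -105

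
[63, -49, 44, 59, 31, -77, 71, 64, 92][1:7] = [-49, 44, 59, 31, -77, 71]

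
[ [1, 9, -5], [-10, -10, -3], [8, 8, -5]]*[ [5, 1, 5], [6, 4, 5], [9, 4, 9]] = [[14, 17, 5], [-137, -62, -127], [43, 20, 35]]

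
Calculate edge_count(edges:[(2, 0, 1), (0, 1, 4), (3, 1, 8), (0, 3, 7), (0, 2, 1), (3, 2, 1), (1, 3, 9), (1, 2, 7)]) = 8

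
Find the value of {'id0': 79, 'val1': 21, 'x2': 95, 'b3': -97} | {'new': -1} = {'id0': 79, 'val1': 21, 'x2': 95, 'b3': -97, 'new': -1}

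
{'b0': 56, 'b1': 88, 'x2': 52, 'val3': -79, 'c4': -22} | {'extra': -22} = {'b0': 56, 'b1': 88, 'x2': 52, 'val3': -79, 'c4': -22, 'extra': -22}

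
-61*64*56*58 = -12680192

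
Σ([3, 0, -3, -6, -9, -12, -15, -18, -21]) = 3 + 0 + (-3) + (-6) + (-9) + (-12) + (-15) + (-18) + (-21)
= -81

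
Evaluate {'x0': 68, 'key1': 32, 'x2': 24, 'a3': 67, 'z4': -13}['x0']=68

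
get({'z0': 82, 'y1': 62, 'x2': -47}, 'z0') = 82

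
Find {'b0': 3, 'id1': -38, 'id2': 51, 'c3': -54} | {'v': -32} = {'b0': 3, 'id1': -38, 'id2': 51, 'c3': -54, 'v': -32}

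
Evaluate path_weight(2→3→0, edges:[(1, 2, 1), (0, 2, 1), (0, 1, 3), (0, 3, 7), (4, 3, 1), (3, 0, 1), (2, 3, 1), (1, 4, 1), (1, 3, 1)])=2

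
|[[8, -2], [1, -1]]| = (8)*(-1) - (-2)*(1)
= -6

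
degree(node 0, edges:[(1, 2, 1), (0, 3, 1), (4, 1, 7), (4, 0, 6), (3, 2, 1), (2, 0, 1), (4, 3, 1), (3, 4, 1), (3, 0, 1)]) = 4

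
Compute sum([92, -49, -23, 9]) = 92 + (-49) + (-23) + 9
= 29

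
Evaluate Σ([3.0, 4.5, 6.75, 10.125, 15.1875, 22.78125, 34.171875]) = 3.0 + 4.5 + 6.75 + 10.125 + 15.1875 + 22.78125 + 34.171875
= 96.515625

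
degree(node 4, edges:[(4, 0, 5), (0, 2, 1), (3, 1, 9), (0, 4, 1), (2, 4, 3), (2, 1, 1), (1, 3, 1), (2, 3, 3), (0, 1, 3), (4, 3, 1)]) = incident: (4,0), (0,4), (2,4), (4,3)
= 4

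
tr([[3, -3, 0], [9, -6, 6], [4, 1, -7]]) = -10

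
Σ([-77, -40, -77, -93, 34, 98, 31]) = -124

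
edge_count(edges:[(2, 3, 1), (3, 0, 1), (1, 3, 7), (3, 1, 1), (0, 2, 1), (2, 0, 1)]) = 6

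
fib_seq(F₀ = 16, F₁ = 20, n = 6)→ [16, 20, 36, 56, 92, 148]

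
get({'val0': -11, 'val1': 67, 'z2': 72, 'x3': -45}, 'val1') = 67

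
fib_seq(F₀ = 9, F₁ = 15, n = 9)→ F_2 = F_1 + F_0 = 24
F_3 = F_2 + F_1 = 39
F_4 = F_3 + F_2 = 63
...
= [9, 15, 24, 39, 63, 102, 165, 267, 432]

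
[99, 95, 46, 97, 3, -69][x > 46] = [99, 95, 97]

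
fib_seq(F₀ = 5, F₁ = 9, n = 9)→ F_2 = F_1 + F_0 = 14
F_3 = F_2 + F_1 = 23
F_4 = F_3 + F_2 = 37
...
= [5, 9, 14, 23, 37, 60, 97, 157, 254]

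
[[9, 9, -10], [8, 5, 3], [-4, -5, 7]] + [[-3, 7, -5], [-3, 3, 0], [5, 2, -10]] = [[6, 16, -15], [5, 8, 3], [1, -3, -3]]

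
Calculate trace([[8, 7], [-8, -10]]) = diagonal: 8 + (-10)
= -2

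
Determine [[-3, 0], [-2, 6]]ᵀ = [[-3, -2], [0, 6]]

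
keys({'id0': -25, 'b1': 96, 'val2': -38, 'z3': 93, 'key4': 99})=['id0', 'b1', 'val2', 'z3', 'key4']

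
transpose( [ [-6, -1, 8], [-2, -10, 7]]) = [[-6, -2], [-1, -10], [8, 7]]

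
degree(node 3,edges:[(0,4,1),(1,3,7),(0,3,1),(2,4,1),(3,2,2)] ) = incident: (1,3), (0,3), (3,2)
= 3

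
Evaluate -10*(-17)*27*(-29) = -133110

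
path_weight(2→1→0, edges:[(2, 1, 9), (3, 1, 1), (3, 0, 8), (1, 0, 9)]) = w(2→1)=9 + w(1→0)=9
= 18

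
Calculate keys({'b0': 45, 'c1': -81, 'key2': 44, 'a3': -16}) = ['b0', 'c1', 'key2', 'a3']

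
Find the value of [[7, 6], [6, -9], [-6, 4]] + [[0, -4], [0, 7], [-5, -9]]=[[7, 2], [6, -2], [-11, -5]]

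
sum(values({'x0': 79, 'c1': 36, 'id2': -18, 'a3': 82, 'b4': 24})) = 203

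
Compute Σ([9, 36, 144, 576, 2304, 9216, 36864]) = 49149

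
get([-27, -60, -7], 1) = -60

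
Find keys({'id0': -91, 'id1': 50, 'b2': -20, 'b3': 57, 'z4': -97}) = ['id0', 'id1', 'b2', 'b3', 'z4']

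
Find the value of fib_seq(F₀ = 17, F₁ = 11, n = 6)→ F_2 = F_1 + F_0 = 28
F_3 = F_2 + F_1 = 39
F_4 = F_3 + F_2 = 67
...
= [17, 11, 28, 39, 67, 106]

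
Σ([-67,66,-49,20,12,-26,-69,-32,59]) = -86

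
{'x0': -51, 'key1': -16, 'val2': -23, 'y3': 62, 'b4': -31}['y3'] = 62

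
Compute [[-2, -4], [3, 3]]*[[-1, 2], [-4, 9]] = C[0][0] = (-2)*(-1) + (-4)*(-4) = 18
C[0][1] = (-2)*(2) + (-4)*(9) = -40
C[1][0] = (3)*(-1) + (3)*(-4) = -15
C[1][1] = (3)*(2) + (3)*(9) = 33
= [[18, -40], [-15, 33]]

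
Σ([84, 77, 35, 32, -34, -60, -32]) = 84 + 77 + 35 + 32 + (-34) + (-60) + (-32)
= 102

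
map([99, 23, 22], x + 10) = 99+10=109, 23+10=33, 22+10=32
= [109, 33, 32]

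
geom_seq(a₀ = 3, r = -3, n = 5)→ a_0 = 3*(-3)^0 = 3
a_1 = 3*(-3)^1 = -9
a_2 = 3*(-3)^2 = 27
...
= [3, -9, 27, -81, 243]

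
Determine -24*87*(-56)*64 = 7483392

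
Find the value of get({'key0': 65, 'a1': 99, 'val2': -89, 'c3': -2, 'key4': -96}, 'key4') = -96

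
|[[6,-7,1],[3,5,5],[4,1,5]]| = (1)*(6)*det([[5, 5], [1, 5]]) + (-1)*(-7)*det([[3, 5], [4, 5]]) + (1)*(1)*det([[3, 5], [4, 1]])
= 120 + -35 + -17
= 68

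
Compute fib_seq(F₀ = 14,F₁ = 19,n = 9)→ F_2 = F_1 + F_0 = 33
F_3 = F_2 + F_1 = 52
F_4 = F_3 + F_2 = 85
...
= [14, 19, 33, 52, 85, 137, 222, 359, 581]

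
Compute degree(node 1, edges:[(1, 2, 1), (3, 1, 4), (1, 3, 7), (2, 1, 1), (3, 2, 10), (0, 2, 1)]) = incident: (1,2), (3,1), (1,3), (2,1)
= 4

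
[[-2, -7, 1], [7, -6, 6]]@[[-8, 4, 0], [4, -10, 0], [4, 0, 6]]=[[-8, 62, 6], [-56, 88, 36]]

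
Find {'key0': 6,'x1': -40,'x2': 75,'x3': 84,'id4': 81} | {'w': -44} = {'key0': 6, 'x1': -40, 'x2': 75, 'x3': 84, 'id4': 81, 'w': -44}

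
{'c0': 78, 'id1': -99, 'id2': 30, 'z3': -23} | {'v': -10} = {'c0': 78, 'id1': -99, 'id2': 30, 'z3': -23, 'v': -10}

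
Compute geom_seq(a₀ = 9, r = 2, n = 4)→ a_0 = 9*2^0 = 9
a_1 = 9*2^1 = 18
a_2 = 9*2^2 = 36
...
= [9, 18, 36, 72]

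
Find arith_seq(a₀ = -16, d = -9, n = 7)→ [-16, -25, -34, -43, -52, -61, -70]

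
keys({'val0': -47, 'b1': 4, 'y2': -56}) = ['val0', 'b1', 'y2']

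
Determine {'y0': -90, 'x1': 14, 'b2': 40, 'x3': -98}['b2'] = 40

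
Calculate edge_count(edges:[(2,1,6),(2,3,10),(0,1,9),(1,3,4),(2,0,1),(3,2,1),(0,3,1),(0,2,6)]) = 8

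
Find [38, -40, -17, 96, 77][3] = 96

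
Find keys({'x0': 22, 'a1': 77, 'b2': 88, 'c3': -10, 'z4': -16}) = ['x0', 'a1', 'b2', 'c3', 'z4']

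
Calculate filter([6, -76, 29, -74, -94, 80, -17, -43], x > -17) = keep x where x > -17: 6✓, -76✗, 29✓, -74✗, -94✗, 80✓, -17✗, -43✗
= [6, 29, 80]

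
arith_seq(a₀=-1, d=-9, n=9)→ [-1, -10, -19, -28, -37, -46, -55, -64, -73]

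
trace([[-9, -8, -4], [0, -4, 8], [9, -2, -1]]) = diagonal: (-9) + (-4) + (-1)
= -14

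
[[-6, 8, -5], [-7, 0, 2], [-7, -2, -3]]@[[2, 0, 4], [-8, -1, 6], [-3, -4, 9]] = C[0][0] = (-6)*(2) + (8)*(-8) + (-5)*(-3) = -61
C[0][1] = (-6)*(0) + (8)*(-1) + (-5)*(-4) = 12
C[0][2] = (-6)*(4) + (8)*(6) + (-5)*(9) = -21
C[1][0] = (-7)*(2) + (0)*(-8) + (2)*(-3) = -20
C[1][1] = (-7)*(0) + (0)*(-1) + (2)*(-4) = -8
C[1][2] = (-7)*(4) + (0)*(6) + (2)*(9) = -10
... (3 more cells)
= [[-61, 12, -21], [-20, -8, -10], [11, 14, -67]]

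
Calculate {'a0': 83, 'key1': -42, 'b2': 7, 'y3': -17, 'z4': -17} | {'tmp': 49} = {'a0': 83, 'key1': -42, 'b2': 7, 'y3': -17, 'z4': -17, 'tmp': 49}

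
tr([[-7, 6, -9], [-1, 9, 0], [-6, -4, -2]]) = diagonal: (-7) + 9 + (-2)
= 0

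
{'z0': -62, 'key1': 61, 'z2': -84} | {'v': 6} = {'z0': -62, 'key1': 61, 'z2': -84, 'v': 6}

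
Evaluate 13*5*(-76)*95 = -469300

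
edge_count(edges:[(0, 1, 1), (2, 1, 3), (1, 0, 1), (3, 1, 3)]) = 4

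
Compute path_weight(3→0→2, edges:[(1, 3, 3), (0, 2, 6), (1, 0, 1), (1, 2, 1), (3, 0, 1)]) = w(3→0)=1 + w(0→2)=6
= 7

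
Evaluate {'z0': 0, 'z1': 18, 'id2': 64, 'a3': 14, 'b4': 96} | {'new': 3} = {'z0': 0, 'z1': 18, 'id2': 64, 'a3': 14, 'b4': 96, 'new': 3}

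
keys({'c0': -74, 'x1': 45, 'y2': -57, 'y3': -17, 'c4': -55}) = ['c0', 'x1', 'y2', 'y3', 'c4']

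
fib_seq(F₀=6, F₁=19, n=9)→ F_2 = F_1 + F_0 = 25
F_3 = F_2 + F_1 = 44
F_4 = F_3 + F_2 = 69
...
= [6, 19, 25, 44, 69, 113, 182, 295, 477]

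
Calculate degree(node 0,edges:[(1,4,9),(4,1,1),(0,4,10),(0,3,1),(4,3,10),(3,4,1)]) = 2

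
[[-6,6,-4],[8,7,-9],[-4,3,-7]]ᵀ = [[-6, 8, -4], [6, 7, 3], [-4, -9, -7]]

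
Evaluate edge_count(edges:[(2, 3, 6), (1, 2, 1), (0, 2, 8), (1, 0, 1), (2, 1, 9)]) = 5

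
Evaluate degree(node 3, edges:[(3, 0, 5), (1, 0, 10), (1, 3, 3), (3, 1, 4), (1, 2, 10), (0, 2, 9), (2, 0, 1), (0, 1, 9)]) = 3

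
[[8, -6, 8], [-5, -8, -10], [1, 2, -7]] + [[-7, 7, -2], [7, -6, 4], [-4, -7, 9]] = [[1, 1, 6], [2, -14, -6], [-3, -5, 2]]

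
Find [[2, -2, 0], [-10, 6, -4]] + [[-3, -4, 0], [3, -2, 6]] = [[-1, -6, 0], [-7, 4, 2]]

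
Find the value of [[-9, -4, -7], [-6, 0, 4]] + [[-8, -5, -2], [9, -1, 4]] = [[-17, -9, -9], [3, -1, 8]]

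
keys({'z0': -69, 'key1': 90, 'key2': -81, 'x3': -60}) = ['z0', 'key1', 'key2', 'x3']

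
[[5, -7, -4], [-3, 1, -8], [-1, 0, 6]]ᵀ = [[5, -3, -1], [-7, 1, 0], [-4, -8, 6]]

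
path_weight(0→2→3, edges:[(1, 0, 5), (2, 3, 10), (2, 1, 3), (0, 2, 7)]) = w(0→2)=7 + w(2→3)=10
= 17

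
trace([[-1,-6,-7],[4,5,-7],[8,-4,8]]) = 12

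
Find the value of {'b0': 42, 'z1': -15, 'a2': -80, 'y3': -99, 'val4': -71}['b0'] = 42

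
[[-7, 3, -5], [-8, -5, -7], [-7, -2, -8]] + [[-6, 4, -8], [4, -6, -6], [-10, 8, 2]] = [[-13, 7, -13], [-4, -11, -13], [-17, 6, -6]]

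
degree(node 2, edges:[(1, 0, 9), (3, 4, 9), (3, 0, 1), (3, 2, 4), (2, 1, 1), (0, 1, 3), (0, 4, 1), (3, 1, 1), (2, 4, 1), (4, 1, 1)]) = incident: (3,2), (2,1), (2,4)
= 3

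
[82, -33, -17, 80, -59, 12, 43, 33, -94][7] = 33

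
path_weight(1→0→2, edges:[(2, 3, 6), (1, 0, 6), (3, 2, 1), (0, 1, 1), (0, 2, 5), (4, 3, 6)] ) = w(1→0)=6 + w(0→2)=5
= 11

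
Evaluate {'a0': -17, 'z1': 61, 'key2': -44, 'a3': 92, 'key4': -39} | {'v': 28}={'a0': -17, 'z1': 61, 'key2': -44, 'a3': 92, 'key4': -39, 'v': 28}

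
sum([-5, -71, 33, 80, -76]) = -39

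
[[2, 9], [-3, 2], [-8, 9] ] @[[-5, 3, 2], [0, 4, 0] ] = C[0][0] = (2)*(-5) + (9)*(0) = -10
C[0][1] = (2)*(3) + (9)*(4) = 42
C[0][2] = (2)*(2) + (9)*(0) = 4
C[1][0] = (-3)*(-5) + (2)*(0) = 15
C[1][1] = (-3)*(3) + (2)*(4) = -1
C[1][2] = (-3)*(2) + (2)*(0) = -6
... (3 more cells)
= [[-10, 42, 4], [15, -1, -6], [40, 12, -16]]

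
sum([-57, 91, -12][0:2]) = 34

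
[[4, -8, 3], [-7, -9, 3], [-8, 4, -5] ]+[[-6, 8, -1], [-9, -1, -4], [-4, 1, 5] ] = [[-2, 0, 2], [-16, -10, -1], [-12, 5, 0]]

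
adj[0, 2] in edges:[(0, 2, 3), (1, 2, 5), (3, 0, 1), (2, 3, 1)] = 3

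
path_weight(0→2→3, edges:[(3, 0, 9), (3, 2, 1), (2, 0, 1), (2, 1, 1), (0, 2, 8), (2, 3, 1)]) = 9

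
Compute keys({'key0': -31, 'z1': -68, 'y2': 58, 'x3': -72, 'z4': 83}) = ['key0', 'z1', 'y2', 'x3', 'z4']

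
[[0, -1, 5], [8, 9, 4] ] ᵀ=[[0, 8], [-1, 9], [5, 4]]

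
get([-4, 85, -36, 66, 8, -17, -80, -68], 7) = -68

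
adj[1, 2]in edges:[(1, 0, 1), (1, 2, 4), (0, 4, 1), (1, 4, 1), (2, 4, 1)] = 4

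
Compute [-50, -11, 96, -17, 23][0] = -50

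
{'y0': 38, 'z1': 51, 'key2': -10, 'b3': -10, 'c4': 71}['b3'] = -10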